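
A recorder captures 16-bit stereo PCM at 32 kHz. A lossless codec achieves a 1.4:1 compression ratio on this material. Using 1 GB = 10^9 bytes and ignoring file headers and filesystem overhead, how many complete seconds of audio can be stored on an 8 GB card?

Uncompressed byte rate = 32,000 × 2 × 2 = 128,000 bytes/s.
After 1.4:1 compression, effective rate ≈ 91428.57 bytes/s.
Capacity = 8 × 1,000,000,000 = 8,000,000,000 bytes.
8,000,000,000 / effective rate ≈ 87500 s → 87,500 seconds.

87,500 seconds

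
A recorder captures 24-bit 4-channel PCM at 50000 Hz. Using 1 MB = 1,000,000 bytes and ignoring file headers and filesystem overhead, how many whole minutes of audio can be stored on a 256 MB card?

7 minutes

Uncompressed byte rate = 50,000 × 3 × 4 = 600,000 bytes/s.
Capacity = 256 × 1,000,000 = 256,000,000 bytes.
256,000,000 / 600,000 ≈ 426.67 s → 7 minutes.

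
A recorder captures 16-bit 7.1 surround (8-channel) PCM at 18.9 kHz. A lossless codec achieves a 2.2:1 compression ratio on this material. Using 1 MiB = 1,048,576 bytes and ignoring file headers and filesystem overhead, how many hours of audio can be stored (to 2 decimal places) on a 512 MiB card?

1.08 hours

Uncompressed byte rate = 18,900 × 2 × 8 = 302,400 bytes/s.
After 2.2:1 compression, effective rate ≈ 137454.55 bytes/s.
Capacity = 512 × 1,048,576 = 536,870,912 bytes.
536,870,912 / effective rate ≈ 3905.81 s → 1.08 hours.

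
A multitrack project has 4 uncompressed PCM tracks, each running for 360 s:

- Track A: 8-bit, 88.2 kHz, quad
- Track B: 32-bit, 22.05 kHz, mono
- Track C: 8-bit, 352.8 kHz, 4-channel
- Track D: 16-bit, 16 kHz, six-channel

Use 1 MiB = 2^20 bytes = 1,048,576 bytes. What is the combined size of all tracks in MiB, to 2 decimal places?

701.82 MiB

Track A: 88,200 × 360 × 1 × 4 = 127,008,000 bytes.
Track B: 22,050 × 360 × 4 × 1 = 31,752,000 bytes.
Track C: 352,800 × 360 × 1 × 4 = 508,032,000 bytes.
Track D: 16,000 × 360 × 2 × 6 = 69,120,000 bytes.
Total = 735,912,000 bytes = 701.82 MiB.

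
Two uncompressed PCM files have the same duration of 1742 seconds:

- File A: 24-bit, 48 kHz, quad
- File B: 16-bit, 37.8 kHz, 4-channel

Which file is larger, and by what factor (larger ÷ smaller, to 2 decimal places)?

File A, by a factor of 1.90

File A: 48,000 × 3 × 4 = 576,000 bytes/s.
File B: 37,800 × 2 × 4 = 302,400 bytes/s.
File A is larger; ratio = 1,003,392,000 / 526,780,800 = 1.90.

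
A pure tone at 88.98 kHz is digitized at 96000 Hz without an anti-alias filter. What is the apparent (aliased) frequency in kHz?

7.02 kHz

Nyquist = 96,000/2 = 48,000 Hz; 88,980 Hz exceeds it.
Alias = |88,980 − 1×96,000| = |88,980 − 96,000| = 7,020 Hz = 7.02 kHz.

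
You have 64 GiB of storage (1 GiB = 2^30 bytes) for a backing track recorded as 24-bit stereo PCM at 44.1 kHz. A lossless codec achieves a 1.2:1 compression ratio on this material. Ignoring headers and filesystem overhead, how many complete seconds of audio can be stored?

311,652 seconds

Uncompressed byte rate = 44,100 × 3 × 2 = 264,600 bytes/s.
After 1.2:1 compression, effective rate ≈ 220500 bytes/s.
Capacity = 64 × 1,073,741,824 = 68,719,476,736 bytes.
68,719,476,736 / effective rate ≈ 311652.96 s → 311,652 seconds.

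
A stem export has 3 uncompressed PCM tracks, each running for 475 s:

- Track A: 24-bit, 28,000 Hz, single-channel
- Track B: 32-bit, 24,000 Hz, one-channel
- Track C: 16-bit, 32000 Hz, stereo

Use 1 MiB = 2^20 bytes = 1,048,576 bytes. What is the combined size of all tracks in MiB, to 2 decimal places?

139.52 MiB

Track A: 28,000 × 475 × 3 × 1 = 39,900,000 bytes.
Track B: 24,000 × 475 × 4 × 1 = 45,600,000 bytes.
Track C: 32,000 × 475 × 2 × 2 = 60,800,000 bytes.
Total = 146,300,000 bytes = 139.52 MiB.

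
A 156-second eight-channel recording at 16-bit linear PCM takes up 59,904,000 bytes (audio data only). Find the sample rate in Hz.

Bytes = sample_rate × seconds × bytes_per_sample × channels.
sample_rate = 59,904,000 / (156 × 2 × 8) = 59,904,000 / 2,496 = 24,000 Hz.

24,000 Hz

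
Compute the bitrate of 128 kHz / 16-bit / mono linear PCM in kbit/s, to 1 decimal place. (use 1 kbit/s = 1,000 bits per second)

2048.0 kbit/s

Bit rate = 128,000 × 16 × 1 = 2,048,000 bits/s.
= 2048.0 kbit/s.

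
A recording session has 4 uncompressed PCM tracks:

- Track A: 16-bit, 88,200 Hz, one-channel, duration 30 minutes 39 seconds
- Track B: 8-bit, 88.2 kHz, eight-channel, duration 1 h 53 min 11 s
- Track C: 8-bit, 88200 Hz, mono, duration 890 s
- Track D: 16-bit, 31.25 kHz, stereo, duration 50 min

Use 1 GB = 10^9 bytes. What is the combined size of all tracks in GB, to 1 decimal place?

5.6 GB

Track A: 30 minutes 39 seconds = 1,839 s; 88,200 × 1,839 × 2 × 1 = 324,399,600 bytes.
Track B: 1 h 53 min 11 s = 6,791 s; 88,200 × 6,791 × 1 × 8 = 4,791,729,600 bytes.
Track C: 88,200 × 890 × 1 × 1 = 78,498,000 bytes.
Track D: 50 min = 3,000 s; 31,250 × 3,000 × 2 × 2 = 375,000,000 bytes.
Total = 5,569,627,200 bytes = 5.6 GB.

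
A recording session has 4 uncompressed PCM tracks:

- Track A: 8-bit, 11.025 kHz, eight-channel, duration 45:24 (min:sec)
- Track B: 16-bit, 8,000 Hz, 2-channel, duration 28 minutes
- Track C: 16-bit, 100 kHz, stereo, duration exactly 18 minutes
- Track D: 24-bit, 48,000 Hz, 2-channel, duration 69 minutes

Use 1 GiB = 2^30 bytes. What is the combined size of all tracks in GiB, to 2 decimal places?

Track A: 45:24 (min:sec) = 2,724 s; 11,025 × 2,724 × 1 × 8 = 240,256,800 bytes.
Track B: 28 minutes = 1,680 s; 8,000 × 1,680 × 2 × 2 = 53,760,000 bytes.
Track C: exactly 18 minutes = 1,080 s; 100,000 × 1,080 × 2 × 2 = 432,000,000 bytes.
Track D: 69 minutes = 4,140 s; 48,000 × 4,140 × 3 × 2 = 1,192,320,000 bytes.
Total = 1,918,336,800 bytes = 1.79 GiB.

1.79 GiB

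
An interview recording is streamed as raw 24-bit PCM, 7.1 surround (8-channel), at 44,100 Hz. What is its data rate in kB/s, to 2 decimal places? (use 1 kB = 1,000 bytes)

1058.40 kB/s

Bit rate = 44,100 × 24 × 8 = 8,467,200 bits/s.
8,467,200 / 8 = 1,058,400 B/s = 1058.40 kB/s.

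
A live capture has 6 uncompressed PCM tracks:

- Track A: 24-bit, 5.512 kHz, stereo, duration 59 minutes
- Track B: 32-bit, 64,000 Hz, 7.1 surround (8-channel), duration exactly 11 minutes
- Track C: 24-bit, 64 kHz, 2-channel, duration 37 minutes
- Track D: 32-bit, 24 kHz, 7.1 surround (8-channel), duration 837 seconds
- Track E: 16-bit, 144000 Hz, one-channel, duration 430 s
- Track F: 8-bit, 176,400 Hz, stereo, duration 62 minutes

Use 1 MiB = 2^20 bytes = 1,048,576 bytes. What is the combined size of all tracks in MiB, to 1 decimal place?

Track A: 59 minutes = 3,540 s; 5,512 × 3,540 × 3 × 2 = 117,074,880 bytes.
Track B: exactly 11 minutes = 660 s; 64,000 × 660 × 4 × 8 = 1,351,680,000 bytes.
Track C: 37 minutes = 2,220 s; 64,000 × 2,220 × 3 × 2 = 852,480,000 bytes.
Track D: 24,000 × 837 × 4 × 8 = 642,816,000 bytes.
Track E: 144,000 × 430 × 2 × 1 = 123,840,000 bytes.
Track F: 62 minutes = 3,720 s; 176,400 × 3,720 × 1 × 2 = 1,312,416,000 bytes.
Total = 4,400,306,880 bytes = 4196.5 MiB.

4196.5 MiB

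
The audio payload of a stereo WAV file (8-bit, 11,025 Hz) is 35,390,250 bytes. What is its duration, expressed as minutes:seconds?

26:45

Byte rate = 11,025 × 1 × 2 = 22,050 bytes/s.
Duration = 35,390,250 / 22,050 = 1,605 s.
1,605 s = 26:45.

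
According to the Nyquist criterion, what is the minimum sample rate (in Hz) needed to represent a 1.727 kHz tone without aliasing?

Minimum sample rate = 2 × 1,727 Hz = 3,454 Hz.

3,454 Hz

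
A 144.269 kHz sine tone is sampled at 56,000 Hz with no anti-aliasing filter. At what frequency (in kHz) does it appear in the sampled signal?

23.731 kHz

Nyquist = 56,000/2 = 28,000 Hz; 144,269 Hz exceeds it.
Alias = |144,269 − 3×56,000| = |144,269 − 168,000| = 23,731 Hz = 23.731 kHz.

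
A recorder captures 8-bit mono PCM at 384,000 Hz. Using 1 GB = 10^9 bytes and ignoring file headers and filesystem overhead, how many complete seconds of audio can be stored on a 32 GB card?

83,333 seconds

Uncompressed byte rate = 384,000 × 1 × 1 = 384,000 bytes/s.
Capacity = 32 × 1,000,000,000 = 32,000,000,000 bytes.
32,000,000,000 / 384,000 ≈ 83333.33 s → 83,333 seconds.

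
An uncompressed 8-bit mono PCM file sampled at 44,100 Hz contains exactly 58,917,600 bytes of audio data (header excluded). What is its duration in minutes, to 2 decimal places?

22.27 minutes

Byte rate = 44,100 × 1 × 1 = 44,100 bytes/s.
Duration = 58,917,600 / 44,100 = 1,336 s.
1,336 s / 60 = 22.27 minutes.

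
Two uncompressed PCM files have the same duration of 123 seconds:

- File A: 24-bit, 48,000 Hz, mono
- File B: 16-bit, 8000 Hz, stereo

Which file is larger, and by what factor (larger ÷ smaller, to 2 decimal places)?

File A, by a factor of 4.50

File A: 48,000 × 3 × 1 = 144,000 bytes/s.
File B: 8,000 × 2 × 2 = 32,000 bytes/s.
File A is larger; ratio = 17,712,000 / 3,936,000 = 4.50.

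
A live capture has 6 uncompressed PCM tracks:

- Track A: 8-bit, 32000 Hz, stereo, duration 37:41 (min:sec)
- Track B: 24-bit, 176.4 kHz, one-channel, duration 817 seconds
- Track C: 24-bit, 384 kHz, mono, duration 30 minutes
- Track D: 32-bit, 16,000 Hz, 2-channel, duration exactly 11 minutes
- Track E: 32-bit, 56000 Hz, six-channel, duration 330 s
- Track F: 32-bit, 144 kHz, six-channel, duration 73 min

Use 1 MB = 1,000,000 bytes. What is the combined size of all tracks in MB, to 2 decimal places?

18315.94 MB

Track A: 37:41 (min:sec) = 2,261 s; 32,000 × 2,261 × 1 × 2 = 144,704,000 bytes.
Track B: 176,400 × 817 × 3 × 1 = 432,356,400 bytes.
Track C: 30 minutes = 1,800 s; 384,000 × 1,800 × 3 × 1 = 2,073,600,000 bytes.
Track D: exactly 11 minutes = 660 s; 16,000 × 660 × 4 × 2 = 84,480,000 bytes.
Track E: 56,000 × 330 × 4 × 6 = 443,520,000 bytes.
Track F: 73 min = 4,380 s; 144,000 × 4,380 × 4 × 6 = 15,137,280,000 bytes.
Total = 18,315,940,400 bytes = 18315.94 MB.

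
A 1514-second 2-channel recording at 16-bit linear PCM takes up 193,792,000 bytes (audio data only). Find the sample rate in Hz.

Bytes = sample_rate × seconds × bytes_per_sample × channels.
sample_rate = 193,792,000 / (1,514 × 2 × 2) = 193,792,000 / 6,056 = 32,000 Hz.

32,000 Hz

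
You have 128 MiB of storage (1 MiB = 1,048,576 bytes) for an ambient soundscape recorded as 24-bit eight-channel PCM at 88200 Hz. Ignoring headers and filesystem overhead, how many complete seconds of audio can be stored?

Uncompressed byte rate = 88,200 × 3 × 8 = 2,116,800 bytes/s.
Capacity = 128 × 1,048,576 = 134,217,728 bytes.
134,217,728 / 2,116,800 ≈ 63.41 s → 63 seconds.

63 seconds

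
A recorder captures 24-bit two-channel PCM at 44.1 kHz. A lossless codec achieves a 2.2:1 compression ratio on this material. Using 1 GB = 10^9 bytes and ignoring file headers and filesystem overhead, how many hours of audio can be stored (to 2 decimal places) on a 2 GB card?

4.62 hours

Uncompressed byte rate = 44,100 × 3 × 2 = 264,600 bytes/s.
After 2.2:1 compression, effective rate ≈ 120272.73 bytes/s.
Capacity = 2 × 1,000,000,000 = 2,000,000,000 bytes.
2,000,000,000 / effective rate ≈ 16628.87 s → 4.62 hours.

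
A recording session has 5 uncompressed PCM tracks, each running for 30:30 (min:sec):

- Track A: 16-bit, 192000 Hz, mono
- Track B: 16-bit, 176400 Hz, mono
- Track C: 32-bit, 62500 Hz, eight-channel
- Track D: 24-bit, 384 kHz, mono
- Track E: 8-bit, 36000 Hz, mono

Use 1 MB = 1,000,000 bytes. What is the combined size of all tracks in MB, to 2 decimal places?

7182.38 MB

30:30 (min:sec) = 1,830 s.
Track A: 192,000 × 1,830 × 2 × 1 = 702,720,000 bytes.
Track B: 176,400 × 1,830 × 2 × 1 = 645,624,000 bytes.
Track C: 62,500 × 1,830 × 4 × 8 = 3,660,000,000 bytes.
Track D: 384,000 × 1,830 × 3 × 1 = 2,108,160,000 bytes.
Track E: 36,000 × 1,830 × 1 × 1 = 65,880,000 bytes.
Total = 7,182,384,000 bytes = 7182.38 MB.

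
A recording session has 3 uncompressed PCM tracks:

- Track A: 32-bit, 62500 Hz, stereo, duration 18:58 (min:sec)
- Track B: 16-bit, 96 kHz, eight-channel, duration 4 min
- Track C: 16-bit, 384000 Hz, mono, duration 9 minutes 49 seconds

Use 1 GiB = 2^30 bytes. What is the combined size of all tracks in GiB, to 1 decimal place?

Track A: 18:58 (min:sec) = 1,138 s; 62,500 × 1,138 × 4 × 2 = 569,000,000 bytes.
Track B: 4 min = 240 s; 96,000 × 240 × 2 × 8 = 368,640,000 bytes.
Track C: 9 minutes 49 seconds = 589 s; 384,000 × 589 × 2 × 1 = 452,352,000 bytes.
Total = 1,389,992,000 bytes = 1.3 GiB.

1.3 GiB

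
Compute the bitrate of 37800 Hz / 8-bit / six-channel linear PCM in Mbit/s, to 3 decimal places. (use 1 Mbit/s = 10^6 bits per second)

1.814 Mbit/s

Bit rate = 37,800 × 8 × 6 = 1,814,400 bits/s.
= 1.814 Mbit/s.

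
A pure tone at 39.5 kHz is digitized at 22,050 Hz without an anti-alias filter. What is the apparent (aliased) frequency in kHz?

Nyquist = 22,050/2 = 11,025 Hz; 39,500 Hz exceeds it.
Alias = |39,500 − 2×22,050| = |39,500 − 44,100| = 4,600 Hz = 4.6 kHz.

4.6 kHz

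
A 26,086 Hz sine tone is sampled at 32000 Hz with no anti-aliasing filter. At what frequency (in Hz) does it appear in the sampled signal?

5,914 Hz

Nyquist = 32,000/2 = 16,000 Hz; 26,086 Hz exceeds it.
Alias = |26,086 − 1×32,000| = |26,086 − 32,000| = 5,914 Hz.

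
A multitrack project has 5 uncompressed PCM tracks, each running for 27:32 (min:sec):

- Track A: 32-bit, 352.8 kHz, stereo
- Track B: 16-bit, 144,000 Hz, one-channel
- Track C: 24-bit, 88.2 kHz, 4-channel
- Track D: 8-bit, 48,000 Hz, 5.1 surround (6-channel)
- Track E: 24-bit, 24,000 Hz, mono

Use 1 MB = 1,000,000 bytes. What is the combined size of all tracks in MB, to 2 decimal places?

27:32 (min:sec) = 1,652 s.
Track A: 352,800 × 1,652 × 4 × 2 = 4,662,604,800 bytes.
Track B: 144,000 × 1,652 × 2 × 1 = 475,776,000 bytes.
Track C: 88,200 × 1,652 × 3 × 4 = 1,748,476,800 bytes.
Track D: 48,000 × 1,652 × 1 × 6 = 475,776,000 bytes.
Track E: 24,000 × 1,652 × 3 × 1 = 118,944,000 bytes.
Total = 7,481,577,600 bytes = 7481.58 MB.

7481.58 MB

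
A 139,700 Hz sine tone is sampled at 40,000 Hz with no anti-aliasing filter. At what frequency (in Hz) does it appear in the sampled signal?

19,700 Hz

Nyquist = 40,000/2 = 20,000 Hz; 139,700 Hz exceeds it.
Alias = |139,700 − 3×40,000| = |139,700 − 120,000| = 19,700 Hz.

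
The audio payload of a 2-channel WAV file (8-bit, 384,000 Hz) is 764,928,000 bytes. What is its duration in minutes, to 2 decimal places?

Byte rate = 384,000 × 1 × 2 = 768,000 bytes/s.
Duration = 764,928,000 / 768,000 = 996 s.
996 s / 60 = 16.60 minutes.

16.60 minutes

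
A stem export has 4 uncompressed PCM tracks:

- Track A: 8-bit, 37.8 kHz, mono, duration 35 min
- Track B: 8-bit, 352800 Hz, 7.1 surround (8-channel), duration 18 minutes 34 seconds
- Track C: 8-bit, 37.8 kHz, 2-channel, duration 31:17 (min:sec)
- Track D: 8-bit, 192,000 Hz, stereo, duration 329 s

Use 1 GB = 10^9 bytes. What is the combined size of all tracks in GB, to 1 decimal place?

3.5 GB

Track A: 35 min = 2,100 s; 37,800 × 2,100 × 1 × 1 = 79,380,000 bytes.
Track B: 18 minutes 34 seconds = 1,114 s; 352,800 × 1,114 × 1 × 8 = 3,144,153,600 bytes.
Track C: 31:17 (min:sec) = 1,877 s; 37,800 × 1,877 × 1 × 2 = 141,901,200 bytes.
Track D: 192,000 × 329 × 1 × 2 = 126,336,000 bytes.
Total = 3,491,770,800 bytes = 3.5 GB.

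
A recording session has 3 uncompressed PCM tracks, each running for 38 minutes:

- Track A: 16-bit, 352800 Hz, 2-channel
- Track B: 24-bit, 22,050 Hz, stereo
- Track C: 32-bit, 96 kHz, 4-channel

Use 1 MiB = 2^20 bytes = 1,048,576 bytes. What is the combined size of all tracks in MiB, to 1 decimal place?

38 minutes = 2,280 s.
Track A: 352,800 × 2,280 × 2 × 2 = 3,217,536,000 bytes.
Track B: 22,050 × 2,280 × 3 × 2 = 301,644,000 bytes.
Track C: 96,000 × 2,280 × 4 × 4 = 3,502,080,000 bytes.
Total = 7,021,260,000 bytes = 6696.0 MiB.

6696.0 MiB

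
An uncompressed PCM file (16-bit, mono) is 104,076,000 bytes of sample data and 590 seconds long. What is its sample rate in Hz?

88,200 Hz

Bytes = sample_rate × seconds × bytes_per_sample × channels.
sample_rate = 104,076,000 / (590 × 2 × 1) = 104,076,000 / 1,180 = 88,200 Hz.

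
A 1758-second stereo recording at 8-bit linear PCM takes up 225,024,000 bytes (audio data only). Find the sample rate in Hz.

Bytes = sample_rate × seconds × bytes_per_sample × channels.
sample_rate = 225,024,000 / (1,758 × 1 × 2) = 225,024,000 / 3,516 = 64,000 Hz.

64,000 Hz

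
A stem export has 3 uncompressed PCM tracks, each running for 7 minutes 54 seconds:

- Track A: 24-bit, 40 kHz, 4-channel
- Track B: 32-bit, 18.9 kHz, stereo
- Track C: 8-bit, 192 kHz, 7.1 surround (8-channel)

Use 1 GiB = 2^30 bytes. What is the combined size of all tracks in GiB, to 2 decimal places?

0.96 GiB

7 minutes 54 seconds = 474 s.
Track A: 40,000 × 474 × 3 × 4 = 227,520,000 bytes.
Track B: 18,900 × 474 × 4 × 2 = 71,668,800 bytes.
Track C: 192,000 × 474 × 1 × 8 = 728,064,000 bytes.
Total = 1,027,252,800 bytes = 0.96 GiB.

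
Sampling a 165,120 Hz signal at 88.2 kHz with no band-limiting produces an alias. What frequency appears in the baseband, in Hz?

Nyquist = 88,200/2 = 44,100 Hz; 165,120 Hz exceeds it.
Alias = |165,120 − 2×88,200| = |165,120 − 176,400| = 11,280 Hz.

11,280 Hz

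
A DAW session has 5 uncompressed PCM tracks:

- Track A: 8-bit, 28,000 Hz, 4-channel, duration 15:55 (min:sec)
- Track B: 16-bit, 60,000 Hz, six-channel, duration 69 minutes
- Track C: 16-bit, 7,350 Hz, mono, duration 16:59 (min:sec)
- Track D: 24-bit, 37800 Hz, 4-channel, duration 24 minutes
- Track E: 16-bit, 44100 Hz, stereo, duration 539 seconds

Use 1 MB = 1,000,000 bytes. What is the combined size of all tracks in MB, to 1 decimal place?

Track A: 15:55 (min:sec) = 955 s; 28,000 × 955 × 1 × 4 = 106,960,000 bytes.
Track B: 69 minutes = 4,140 s; 60,000 × 4,140 × 2 × 6 = 2,980,800,000 bytes.
Track C: 16:59 (min:sec) = 1,019 s; 7,350 × 1,019 × 2 × 1 = 14,979,300 bytes.
Track D: 24 minutes = 1,440 s; 37,800 × 1,440 × 3 × 4 = 653,184,000 bytes.
Track E: 44,100 × 539 × 2 × 2 = 95,079,600 bytes.
Total = 3,851,002,900 bytes = 3851.0 MB.

3851.0 MB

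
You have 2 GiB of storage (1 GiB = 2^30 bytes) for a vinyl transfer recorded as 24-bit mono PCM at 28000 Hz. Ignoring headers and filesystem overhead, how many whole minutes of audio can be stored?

Uncompressed byte rate = 28,000 × 3 × 1 = 84,000 bytes/s.
Capacity = 2 × 1,073,741,824 = 2,147,483,648 bytes.
2,147,483,648 / 84,000 ≈ 25565.28 s → 426 minutes.

426 minutes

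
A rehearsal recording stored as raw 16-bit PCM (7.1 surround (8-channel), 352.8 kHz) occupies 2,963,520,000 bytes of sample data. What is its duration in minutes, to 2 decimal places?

8.75 minutes

Byte rate = 352,800 × 2 × 8 = 5,644,800 bytes/s.
Duration = 2,963,520,000 / 5,644,800 = 525 s.
525 s / 60 = 8.75 minutes.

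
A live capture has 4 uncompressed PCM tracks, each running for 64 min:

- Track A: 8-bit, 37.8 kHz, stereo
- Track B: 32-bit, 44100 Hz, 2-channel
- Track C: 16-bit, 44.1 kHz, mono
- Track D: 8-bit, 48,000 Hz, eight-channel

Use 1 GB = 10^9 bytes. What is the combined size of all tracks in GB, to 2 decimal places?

64 min = 3,840 s.
Track A: 37,800 × 3,840 × 1 × 2 = 290,304,000 bytes.
Track B: 44,100 × 3,840 × 4 × 2 = 1,354,752,000 bytes.
Track C: 44,100 × 3,840 × 2 × 1 = 338,688,000 bytes.
Track D: 48,000 × 3,840 × 1 × 8 = 1,474,560,000 bytes.
Total = 3,458,304,000 bytes = 3.46 GB.

3.46 GB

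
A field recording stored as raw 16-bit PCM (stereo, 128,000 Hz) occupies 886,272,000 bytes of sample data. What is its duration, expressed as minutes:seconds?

28:51

Byte rate = 128,000 × 2 × 2 = 512,000 bytes/s.
Duration = 886,272,000 / 512,000 = 1,731 s.
1,731 s = 28:51.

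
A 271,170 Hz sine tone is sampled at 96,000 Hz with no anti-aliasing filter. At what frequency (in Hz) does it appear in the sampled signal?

Nyquist = 96,000/2 = 48,000 Hz; 271,170 Hz exceeds it.
Alias = |271,170 − 3×96,000| = |271,170 − 288,000| = 16,830 Hz.

16,830 Hz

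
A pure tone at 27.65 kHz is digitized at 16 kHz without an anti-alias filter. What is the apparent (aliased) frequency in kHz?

4.35 kHz

Nyquist = 16,000/2 = 8,000 Hz; 27,650 Hz exceeds it.
Alias = |27,650 − 2×16,000| = |27,650 − 32,000| = 4,350 Hz = 4.35 kHz.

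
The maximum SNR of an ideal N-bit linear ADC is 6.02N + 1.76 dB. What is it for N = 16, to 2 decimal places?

6.02 × 16 + 1.76 = 98.08 dB.

98.08 dB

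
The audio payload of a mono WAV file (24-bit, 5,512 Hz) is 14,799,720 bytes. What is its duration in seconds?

Byte rate = 5,512 × 3 × 1 = 16,536 bytes/s.
Duration = 14,799,720 / 16,536 = 895 s.

895 seconds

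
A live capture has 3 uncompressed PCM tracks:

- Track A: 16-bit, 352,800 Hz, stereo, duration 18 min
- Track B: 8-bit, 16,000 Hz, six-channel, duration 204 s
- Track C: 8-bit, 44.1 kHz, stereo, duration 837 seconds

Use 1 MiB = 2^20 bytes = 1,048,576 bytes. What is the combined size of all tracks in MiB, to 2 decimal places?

1542.57 MiB

Track A: 18 min = 1,080 s; 352,800 × 1,080 × 2 × 2 = 1,524,096,000 bytes.
Track B: 16,000 × 204 × 1 × 6 = 19,584,000 bytes.
Track C: 44,100 × 837 × 1 × 2 = 73,823,400 bytes.
Total = 1,617,503,400 bytes = 1542.57 MiB.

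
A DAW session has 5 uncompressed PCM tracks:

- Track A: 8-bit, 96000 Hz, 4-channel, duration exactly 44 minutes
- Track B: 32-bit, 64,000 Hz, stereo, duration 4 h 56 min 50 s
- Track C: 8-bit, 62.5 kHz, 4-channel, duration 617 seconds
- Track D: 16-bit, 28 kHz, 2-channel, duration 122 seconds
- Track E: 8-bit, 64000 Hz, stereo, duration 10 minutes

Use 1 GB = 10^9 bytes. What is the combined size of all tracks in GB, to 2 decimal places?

10.38 GB

Track A: exactly 44 minutes = 2,640 s; 96,000 × 2,640 × 1 × 4 = 1,013,760,000 bytes.
Track B: 4 h 56 min 50 s = 17,810 s; 64,000 × 17,810 × 4 × 2 = 9,118,720,000 bytes.
Track C: 62,500 × 617 × 1 × 4 = 154,250,000 bytes.
Track D: 28,000 × 122 × 2 × 2 = 13,664,000 bytes.
Track E: 10 minutes = 600 s; 64,000 × 600 × 1 × 2 = 76,800,000 bytes.
Total = 10,377,194,000 bytes = 10.38 GB.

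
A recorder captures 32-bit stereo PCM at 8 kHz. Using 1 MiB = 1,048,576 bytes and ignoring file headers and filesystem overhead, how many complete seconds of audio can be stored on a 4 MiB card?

65 seconds

Uncompressed byte rate = 8,000 × 4 × 2 = 64,000 bytes/s.
Capacity = 4 × 1,048,576 = 4,194,304 bytes.
4,194,304 / 64,000 ≈ 65.54 s → 65 seconds.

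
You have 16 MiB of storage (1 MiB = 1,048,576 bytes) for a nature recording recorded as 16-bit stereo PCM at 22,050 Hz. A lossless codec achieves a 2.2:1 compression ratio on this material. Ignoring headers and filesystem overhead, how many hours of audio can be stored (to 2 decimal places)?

Uncompressed byte rate = 22,050 × 2 × 2 = 88,200 bytes/s.
After 2.2:1 compression, effective rate ≈ 40090.91 bytes/s.
Capacity = 16 × 1,048,576 = 16,777,216 bytes.
16,777,216 / effective rate ≈ 418.48 s → 0.12 hours.

0.12 hours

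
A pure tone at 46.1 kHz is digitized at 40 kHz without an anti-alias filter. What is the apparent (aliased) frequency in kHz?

6.1 kHz

Nyquist = 40,000/2 = 20,000 Hz; 46,100 Hz exceeds it.
Alias = |46,100 − 1×40,000| = |46,100 − 40,000| = 6,100 Hz = 6.1 kHz.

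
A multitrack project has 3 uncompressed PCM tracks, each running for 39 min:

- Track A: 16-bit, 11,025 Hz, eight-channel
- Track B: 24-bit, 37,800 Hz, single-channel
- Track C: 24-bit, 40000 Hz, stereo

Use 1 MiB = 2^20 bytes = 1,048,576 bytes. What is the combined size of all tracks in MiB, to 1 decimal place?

1182.3 MiB

39 min = 2,340 s.
Track A: 11,025 × 2,340 × 2 × 8 = 412,776,000 bytes.
Track B: 37,800 × 2,340 × 3 × 1 = 265,356,000 bytes.
Track C: 40,000 × 2,340 × 3 × 2 = 561,600,000 bytes.
Total = 1,239,732,000 bytes = 1182.3 MiB.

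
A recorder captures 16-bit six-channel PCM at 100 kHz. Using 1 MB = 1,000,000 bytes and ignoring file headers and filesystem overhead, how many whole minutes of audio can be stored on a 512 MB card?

7 minutes

Uncompressed byte rate = 100,000 × 2 × 6 = 1,200,000 bytes/s.
Capacity = 512 × 1,000,000 = 512,000,000 bytes.
512,000,000 / 1,200,000 ≈ 426.67 s → 7 minutes.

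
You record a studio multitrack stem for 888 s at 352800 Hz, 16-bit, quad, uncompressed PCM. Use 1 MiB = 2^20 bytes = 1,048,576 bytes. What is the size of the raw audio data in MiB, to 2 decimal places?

2390.19 MiB

Bytes = 352,800 samples/s × 888 s × 2 bytes/sample × 4 ch = 2,506,291,200 bytes.
2,506,291,200 / 1,048,576 = 2390.19 MiB.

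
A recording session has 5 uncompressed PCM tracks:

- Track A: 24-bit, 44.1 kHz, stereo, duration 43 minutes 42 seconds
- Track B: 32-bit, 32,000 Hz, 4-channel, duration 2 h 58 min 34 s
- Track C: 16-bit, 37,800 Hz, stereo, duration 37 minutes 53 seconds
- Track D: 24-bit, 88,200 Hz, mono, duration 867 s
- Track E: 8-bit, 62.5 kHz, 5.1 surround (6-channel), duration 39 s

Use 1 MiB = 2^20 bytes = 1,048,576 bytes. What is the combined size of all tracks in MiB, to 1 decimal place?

6453.6 MiB

Track A: 43 minutes 42 seconds = 2,622 s; 44,100 × 2,622 × 3 × 2 = 693,781,200 bytes.
Track B: 2 h 58 min 34 s = 10,714 s; 32,000 × 10,714 × 4 × 4 = 5,485,568,000 bytes.
Track C: 37 minutes 53 seconds = 2,273 s; 37,800 × 2,273 × 2 × 2 = 343,677,600 bytes.
Track D: 88,200 × 867 × 3 × 1 = 229,408,200 bytes.
Track E: 62,500 × 39 × 1 × 6 = 14,625,000 bytes.
Total = 6,767,060,000 bytes = 6453.6 MiB.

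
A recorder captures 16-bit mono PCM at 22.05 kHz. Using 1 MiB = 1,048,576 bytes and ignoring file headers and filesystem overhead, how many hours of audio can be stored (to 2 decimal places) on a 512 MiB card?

Uncompressed byte rate = 22,050 × 2 × 1 = 44,100 bytes/s.
Capacity = 512 × 1,048,576 = 536,870,912 bytes.
536,870,912 / 44,100 ≈ 12173.94 s → 3.38 hours.

3.38 hours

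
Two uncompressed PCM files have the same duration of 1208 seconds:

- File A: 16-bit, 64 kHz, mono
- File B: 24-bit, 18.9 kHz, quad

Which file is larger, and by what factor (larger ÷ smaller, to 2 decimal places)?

File B, by a factor of 1.77

File A: 64,000 × 2 × 1 = 128,000 bytes/s.
File B: 18,900 × 3 × 4 = 226,800 bytes/s.
File B is larger; ratio = 273,974,400 / 154,624,000 = 1.77.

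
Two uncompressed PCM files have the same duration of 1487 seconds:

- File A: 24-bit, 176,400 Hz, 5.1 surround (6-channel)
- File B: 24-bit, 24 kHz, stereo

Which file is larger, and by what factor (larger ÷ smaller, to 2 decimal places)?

File A, by a factor of 22.05

File A: 176,400 × 3 × 6 = 3,175,200 bytes/s.
File B: 24,000 × 3 × 2 = 144,000 bytes/s.
File A is larger; ratio = 4,721,522,400 / 214,128,000 = 22.05.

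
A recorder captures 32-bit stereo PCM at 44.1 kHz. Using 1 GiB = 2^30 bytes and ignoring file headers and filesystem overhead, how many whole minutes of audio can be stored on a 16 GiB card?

Uncompressed byte rate = 44,100 × 4 × 2 = 352,800 bytes/s.
Capacity = 16 × 1,073,741,824 = 17,179,869,184 bytes.
17,179,869,184 / 352,800 ≈ 48695.77 s → 811 minutes.

811 minutes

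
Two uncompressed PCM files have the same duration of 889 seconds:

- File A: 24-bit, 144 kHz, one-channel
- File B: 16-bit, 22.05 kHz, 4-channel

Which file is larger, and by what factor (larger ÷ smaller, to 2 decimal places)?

File A, by a factor of 2.45

File A: 144,000 × 3 × 1 = 432,000 bytes/s.
File B: 22,050 × 2 × 4 = 176,400 bytes/s.
File A is larger; ratio = 384,048,000 / 156,819,600 = 2.45.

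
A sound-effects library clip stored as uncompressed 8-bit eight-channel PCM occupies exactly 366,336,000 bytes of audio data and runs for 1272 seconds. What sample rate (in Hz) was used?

36,000 Hz

Bytes = sample_rate × seconds × bytes_per_sample × channels.
sample_rate = 366,336,000 / (1,272 × 1 × 8) = 366,336,000 / 10,176 = 36,000 Hz.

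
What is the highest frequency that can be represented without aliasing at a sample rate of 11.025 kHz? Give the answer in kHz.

5.5125 kHz

Nyquist frequency = sample rate / 2 = 11,025 / 2 = 5.5125 kHz.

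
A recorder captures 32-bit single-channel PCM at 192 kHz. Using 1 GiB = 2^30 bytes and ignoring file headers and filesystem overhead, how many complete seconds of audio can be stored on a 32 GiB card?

Uncompressed byte rate = 192,000 × 4 × 1 = 768,000 bytes/s.
Capacity = 32 × 1,073,741,824 = 34,359,738,368 bytes.
34,359,738,368 / 768,000 ≈ 44739.24 s → 44,739 seconds.

44,739 seconds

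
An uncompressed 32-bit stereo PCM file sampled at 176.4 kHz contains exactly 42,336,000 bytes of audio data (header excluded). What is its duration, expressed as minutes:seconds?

Byte rate = 176,400 × 4 × 2 = 1,411,200 bytes/s.
Duration = 42,336,000 / 1,411,200 = 30 s.
30 s = 0:30.

0:30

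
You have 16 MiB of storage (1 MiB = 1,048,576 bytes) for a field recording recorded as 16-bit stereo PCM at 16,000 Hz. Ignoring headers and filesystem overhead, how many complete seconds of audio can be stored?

262 seconds

Uncompressed byte rate = 16,000 × 2 × 2 = 64,000 bytes/s.
Capacity = 16 × 1,048,576 = 16,777,216 bytes.
16,777,216 / 64,000 ≈ 262.14 s → 262 seconds.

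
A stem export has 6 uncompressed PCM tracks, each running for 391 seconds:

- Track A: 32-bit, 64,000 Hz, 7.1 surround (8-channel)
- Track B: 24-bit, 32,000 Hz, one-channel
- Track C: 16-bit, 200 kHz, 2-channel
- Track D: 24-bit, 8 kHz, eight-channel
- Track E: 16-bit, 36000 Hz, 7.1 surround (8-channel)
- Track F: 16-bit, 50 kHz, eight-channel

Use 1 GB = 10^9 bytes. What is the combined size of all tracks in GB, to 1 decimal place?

Track A: 64,000 × 391 × 4 × 8 = 800,768,000 bytes.
Track B: 32,000 × 391 × 3 × 1 = 37,536,000 bytes.
Track C: 200,000 × 391 × 2 × 2 = 312,800,000 bytes.
Track D: 8,000 × 391 × 3 × 8 = 75,072,000 bytes.
Track E: 36,000 × 391 × 2 × 8 = 225,216,000 bytes.
Track F: 50,000 × 391 × 2 × 8 = 312,800,000 bytes.
Total = 1,764,192,000 bytes = 1.8 GB.

1.8 GB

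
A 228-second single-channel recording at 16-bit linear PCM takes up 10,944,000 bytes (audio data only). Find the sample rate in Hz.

24,000 Hz

Bytes = sample_rate × seconds × bytes_per_sample × channels.
sample_rate = 10,944,000 / (228 × 2 × 1) = 10,944,000 / 456 = 24,000 Hz.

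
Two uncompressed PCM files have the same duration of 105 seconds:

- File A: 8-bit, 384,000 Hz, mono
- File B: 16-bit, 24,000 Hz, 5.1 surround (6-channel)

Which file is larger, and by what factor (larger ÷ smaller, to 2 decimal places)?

File A: 384,000 × 1 × 1 = 384,000 bytes/s.
File B: 24,000 × 2 × 6 = 288,000 bytes/s.
File A is larger; ratio = 40,320,000 / 30,240,000 = 1.33.

File A, by a factor of 1.33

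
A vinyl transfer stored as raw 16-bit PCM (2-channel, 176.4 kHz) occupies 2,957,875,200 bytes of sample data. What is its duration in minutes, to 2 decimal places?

Byte rate = 176,400 × 2 × 2 = 705,600 bytes/s.
Duration = 2,957,875,200 / 705,600 = 4,192 s.
4,192 s / 60 = 69.87 minutes.

69.87 minutes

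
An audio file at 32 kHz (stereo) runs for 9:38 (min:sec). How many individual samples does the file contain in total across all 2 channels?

9:38 (min:sec) = 578 s.
32,000 × 578 s × 2 ch = 36,992,000 samples.

36,992,000 samples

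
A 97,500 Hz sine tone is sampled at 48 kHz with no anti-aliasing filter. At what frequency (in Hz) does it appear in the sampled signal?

1,500 Hz

Nyquist = 48,000/2 = 24,000 Hz; 97,500 Hz exceeds it.
Alias = |97,500 − 2×48,000| = |97,500 − 96,000| = 1,500 Hz.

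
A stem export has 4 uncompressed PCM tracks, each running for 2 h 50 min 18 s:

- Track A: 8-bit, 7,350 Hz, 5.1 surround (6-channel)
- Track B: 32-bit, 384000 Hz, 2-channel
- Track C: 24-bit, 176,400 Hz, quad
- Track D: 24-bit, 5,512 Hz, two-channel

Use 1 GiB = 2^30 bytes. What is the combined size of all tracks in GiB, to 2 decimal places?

50.11 GiB

2 h 50 min 18 s = 10,218 s.
Track A: 7,350 × 10,218 × 1 × 6 = 450,613,800 bytes.
Track B: 384,000 × 10,218 × 4 × 2 = 31,389,696,000 bytes.
Track C: 176,400 × 10,218 × 3 × 4 = 21,629,462,400 bytes.
Track D: 5,512 × 10,218 × 3 × 2 = 337,929,696 bytes.
Total = 53,807,701,896 bytes = 50.11 GiB.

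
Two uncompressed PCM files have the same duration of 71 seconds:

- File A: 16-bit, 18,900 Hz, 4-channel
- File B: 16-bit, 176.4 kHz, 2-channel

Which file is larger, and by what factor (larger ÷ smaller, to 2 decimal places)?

File B, by a factor of 4.67

File A: 18,900 × 2 × 4 = 151,200 bytes/s.
File B: 176,400 × 2 × 2 = 705,600 bytes/s.
File B is larger; ratio = 50,097,600 / 10,735,200 = 4.67.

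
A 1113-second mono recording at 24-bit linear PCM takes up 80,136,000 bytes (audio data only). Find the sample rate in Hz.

24,000 Hz

Bytes = sample_rate × seconds × bytes_per_sample × channels.
sample_rate = 80,136,000 / (1,113 × 3 × 1) = 80,136,000 / 3,339 = 24,000 Hz.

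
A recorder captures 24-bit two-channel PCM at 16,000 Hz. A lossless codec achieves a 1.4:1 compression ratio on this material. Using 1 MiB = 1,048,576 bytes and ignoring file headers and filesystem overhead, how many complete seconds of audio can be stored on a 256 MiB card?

Uncompressed byte rate = 16,000 × 3 × 2 = 96,000 bytes/s.
After 1.4:1 compression, effective rate ≈ 68571.43 bytes/s.
Capacity = 256 × 1,048,576 = 268,435,456 bytes.
268,435,456 / effective rate ≈ 3914.68 s → 3,914 seconds.

3,914 seconds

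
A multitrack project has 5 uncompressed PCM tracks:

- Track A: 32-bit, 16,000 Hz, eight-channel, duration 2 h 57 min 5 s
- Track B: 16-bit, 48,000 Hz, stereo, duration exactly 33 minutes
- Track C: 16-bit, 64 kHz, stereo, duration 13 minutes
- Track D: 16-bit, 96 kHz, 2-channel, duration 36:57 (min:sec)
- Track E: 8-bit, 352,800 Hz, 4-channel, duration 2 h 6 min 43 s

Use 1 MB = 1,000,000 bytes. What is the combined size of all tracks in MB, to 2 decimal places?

Track A: 2 h 57 min 5 s = 10,625 s; 16,000 × 10,625 × 4 × 8 = 5,440,000,000 bytes.
Track B: exactly 33 minutes = 1,980 s; 48,000 × 1,980 × 2 × 2 = 380,160,000 bytes.
Track C: 13 minutes = 780 s; 64,000 × 780 × 2 × 2 = 199,680,000 bytes.
Track D: 36:57 (min:sec) = 2,217 s; 96,000 × 2,217 × 2 × 2 = 851,328,000 bytes.
Track E: 2 h 6 min 43 s = 7,603 s; 352,800 × 7,603 × 1 × 4 = 10,729,353,600 bytes.
Total = 17,600,521,600 bytes = 17600.52 MB.

17600.52 MB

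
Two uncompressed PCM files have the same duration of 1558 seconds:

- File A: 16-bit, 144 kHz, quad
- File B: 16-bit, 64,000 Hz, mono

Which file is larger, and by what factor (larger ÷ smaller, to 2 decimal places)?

File A, by a factor of 9.00

File A: 144,000 × 2 × 4 = 1,152,000 bytes/s.
File B: 64,000 × 2 × 1 = 128,000 bytes/s.
File A is larger; ratio = 1,794,816,000 / 199,424,000 = 9.00.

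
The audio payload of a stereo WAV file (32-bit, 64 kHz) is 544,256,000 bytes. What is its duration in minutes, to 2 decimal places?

17.72 minutes

Byte rate = 64,000 × 4 × 2 = 512,000 bytes/s.
Duration = 544,256,000 / 512,000 = 1,063 s.
1,063 s / 60 = 17.72 minutes.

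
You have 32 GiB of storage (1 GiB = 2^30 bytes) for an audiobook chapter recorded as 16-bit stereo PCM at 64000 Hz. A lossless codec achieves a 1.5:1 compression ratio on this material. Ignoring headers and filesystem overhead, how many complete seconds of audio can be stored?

Uncompressed byte rate = 64,000 × 2 × 2 = 256,000 bytes/s.
After 1.5:1 compression, effective rate ≈ 170666.67 bytes/s.
Capacity = 32 × 1,073,741,824 = 34,359,738,368 bytes.
34,359,738,368 / effective rate ≈ 201326.59 s → 201,326 seconds.

201,326 seconds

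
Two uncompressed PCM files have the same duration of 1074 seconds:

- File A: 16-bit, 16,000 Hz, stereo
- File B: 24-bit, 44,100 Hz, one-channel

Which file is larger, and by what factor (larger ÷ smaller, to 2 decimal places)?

File A: 16,000 × 2 × 2 = 64,000 bytes/s.
File B: 44,100 × 3 × 1 = 132,300 bytes/s.
File B is larger; ratio = 142,090,200 / 68,736,000 = 2.07.

File B, by a factor of 2.07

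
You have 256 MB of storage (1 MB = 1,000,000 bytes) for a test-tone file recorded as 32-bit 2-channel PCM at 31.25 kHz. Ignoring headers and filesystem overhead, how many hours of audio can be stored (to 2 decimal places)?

0.28 hours

Uncompressed byte rate = 31,250 × 4 × 2 = 250,000 bytes/s.
Capacity = 256 × 1,000,000 = 256,000,000 bytes.
256,000,000 / 250,000 ≈ 1024 s → 0.28 hours.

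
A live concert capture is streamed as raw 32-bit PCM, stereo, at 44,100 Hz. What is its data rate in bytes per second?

Bit rate = 44,100 × 32 × 2 = 2,822,400 bits/s.
2,822,400 / 8 = 352,800 bytes/s.

352,800 bytes/s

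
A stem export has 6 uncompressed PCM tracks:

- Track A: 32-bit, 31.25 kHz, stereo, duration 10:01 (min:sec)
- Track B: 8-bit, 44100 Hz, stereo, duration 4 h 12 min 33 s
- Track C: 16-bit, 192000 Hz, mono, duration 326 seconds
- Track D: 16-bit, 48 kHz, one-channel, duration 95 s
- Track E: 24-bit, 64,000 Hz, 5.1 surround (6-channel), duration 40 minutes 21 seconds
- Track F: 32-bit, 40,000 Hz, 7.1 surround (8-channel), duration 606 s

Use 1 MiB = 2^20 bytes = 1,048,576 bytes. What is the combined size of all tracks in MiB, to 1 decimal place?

4945.5 MiB

Track A: 10:01 (min:sec) = 601 s; 31,250 × 601 × 4 × 2 = 150,250,000 bytes.
Track B: 4 h 12 min 33 s = 15,153 s; 44,100 × 15,153 × 1 × 2 = 1,336,494,600 bytes.
Track C: 192,000 × 326 × 2 × 1 = 125,184,000 bytes.
Track D: 48,000 × 95 × 2 × 1 = 9,120,000 bytes.
Track E: 40 minutes 21 seconds = 2,421 s; 64,000 × 2,421 × 3 × 6 = 2,788,992,000 bytes.
Track F: 40,000 × 606 × 4 × 8 = 775,680,000 bytes.
Total = 5,185,720,600 bytes = 4945.5 MiB.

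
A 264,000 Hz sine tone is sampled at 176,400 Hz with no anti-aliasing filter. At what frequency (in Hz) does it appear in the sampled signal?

Nyquist = 176,400/2 = 88,200 Hz; 264,000 Hz exceeds it.
Alias = |264,000 − 1×176,400| = |264,000 − 176,400| = 87,600 Hz.

87,600 Hz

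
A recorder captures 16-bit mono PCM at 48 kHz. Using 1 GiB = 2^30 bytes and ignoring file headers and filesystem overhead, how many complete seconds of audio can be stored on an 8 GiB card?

89,478 seconds

Uncompressed byte rate = 48,000 × 2 × 1 = 96,000 bytes/s.
Capacity = 8 × 1,073,741,824 = 8,589,934,592 bytes.
8,589,934,592 / 96,000 ≈ 89478.49 s → 89,478 seconds.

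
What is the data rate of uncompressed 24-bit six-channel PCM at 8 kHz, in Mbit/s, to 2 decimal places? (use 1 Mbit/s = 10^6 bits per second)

1.15 Mbit/s

Bit rate = 8,000 × 24 × 6 = 1,152,000 bits/s.
= 1.15 Mbit/s.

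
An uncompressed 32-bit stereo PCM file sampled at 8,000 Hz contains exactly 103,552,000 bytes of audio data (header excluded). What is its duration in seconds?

Byte rate = 8,000 × 4 × 2 = 64,000 bytes/s.
Duration = 103,552,000 / 64,000 = 1,618 s.

1,618 seconds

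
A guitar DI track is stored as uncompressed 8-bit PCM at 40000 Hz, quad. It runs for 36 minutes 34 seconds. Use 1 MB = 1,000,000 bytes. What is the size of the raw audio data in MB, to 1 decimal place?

Duration = 36 minutes 34 seconds = 2,194 s.
Bytes = 40,000 samples/s × 2,194 s × 1 bytes/sample × 4 ch = 351,040,000 bytes.
351,040,000 / 1,000,000 = 351.0 MB.

351.0 MB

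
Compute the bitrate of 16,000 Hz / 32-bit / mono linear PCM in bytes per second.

Bit rate = 16,000 × 32 × 1 = 512,000 bits/s.
512,000 / 8 = 64,000 bytes/s.

64,000 bytes/s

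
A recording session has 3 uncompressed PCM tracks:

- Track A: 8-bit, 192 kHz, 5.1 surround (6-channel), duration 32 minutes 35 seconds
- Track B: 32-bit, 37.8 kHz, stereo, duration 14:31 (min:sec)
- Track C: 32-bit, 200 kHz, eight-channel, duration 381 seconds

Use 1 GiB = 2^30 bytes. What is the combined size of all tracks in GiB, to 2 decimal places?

4.61 GiB

Track A: 32 minutes 35 seconds = 1,955 s; 192,000 × 1,955 × 1 × 6 = 2,252,160,000 bytes.
Track B: 14:31 (min:sec) = 871 s; 37,800 × 871 × 4 × 2 = 263,390,400 bytes.
Track C: 200,000 × 381 × 4 × 8 = 2,438,400,000 bytes.
Total = 4,953,950,400 bytes = 4.61 GiB.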